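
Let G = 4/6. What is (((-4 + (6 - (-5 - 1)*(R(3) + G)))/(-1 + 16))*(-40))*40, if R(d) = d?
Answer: -2560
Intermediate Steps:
G = 2/3 (G = 4*(1/6) = 2/3 ≈ 0.66667)
(((-4 + (6 - (-5 - 1)*(R(3) + G)))/(-1 + 16))*(-40))*40 = (((-4 + (6 - (-5 - 1)*(3 + 2/3)))/(-1 + 16))*(-40))*40 = (((-4 + (6 - (-6)*11/3))/15)*(-40))*40 = (((-4 + (6 - 1*(-22)))*(1/15))*(-40))*40 = (((-4 + (6 + 22))*(1/15))*(-40))*40 = (((-4 + 28)*(1/15))*(-40))*40 = ((24*(1/15))*(-40))*40 = ((8/5)*(-40))*40 = -64*40 = -2560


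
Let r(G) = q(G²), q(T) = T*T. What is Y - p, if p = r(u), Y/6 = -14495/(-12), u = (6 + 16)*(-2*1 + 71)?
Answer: -10619818179457/2 ≈ -5.3099e+12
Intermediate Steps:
u = 1518 (u = 22*(-2 + 71) = 22*69 = 1518)
Y = 14495/2 (Y = 6*(-14495/(-12)) = 6*(-14495*(-1)/12) = 6*(-1115*(-13/12)) = 6*(14495/12) = 14495/2 ≈ 7247.5)
q(T) = T²
r(G) = G⁴ (r(G) = (G²)² = G⁴)
p = 5309909096976 (p = 1518⁴ = 5309909096976)
Y - p = 14495/2 - 1*5309909096976 = 14495/2 - 5309909096976 = -10619818179457/2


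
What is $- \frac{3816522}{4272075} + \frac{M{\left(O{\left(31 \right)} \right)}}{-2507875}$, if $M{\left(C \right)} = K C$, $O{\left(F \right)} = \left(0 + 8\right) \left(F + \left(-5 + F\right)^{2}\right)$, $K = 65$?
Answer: $- \frac{1980790358}{1904680905} \approx -1.04$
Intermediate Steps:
$O{\left(F \right)} = 8 F + 8 \left(-5 + F\right)^{2}$ ($O{\left(F \right)} = 8 \left(F + \left(-5 + F\right)^{2}\right) = 8 F + 8 \left(-5 + F\right)^{2}$)
$M{\left(C \right)} = 65 C$
$- \frac{3816522}{4272075} + \frac{M{\left(O{\left(31 \right)} \right)}}{-2507875} = - \frac{3816522}{4272075} + \frac{65 \left(8 \cdot 31 + 8 \left(-5 + 31\right)^{2}\right)}{-2507875} = \left(-3816522\right) \frac{1}{4272075} + 65 \left(248 + 8 \cdot 26^{2}\right) \left(- \frac{1}{2507875}\right) = - \frac{424058}{474675} + 65 \left(248 + 8 \cdot 676\right) \left(- \frac{1}{2507875}\right) = - \frac{424058}{474675} + 65 \left(248 + 5408\right) \left(- \frac{1}{2507875}\right) = - \frac{424058}{474675} + 65 \cdot 5656 \left(- \frac{1}{2507875}\right) = - \frac{424058}{474675} + 367640 \left(- \frac{1}{2507875}\right) = - \frac{424058}{474675} - \frac{73528}{501575} = - \frac{1980790358}{1904680905}$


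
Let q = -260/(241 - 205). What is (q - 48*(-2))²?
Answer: 638401/81 ≈ 7881.5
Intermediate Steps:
q = -65/9 (q = -260/36 = -260*1/36 = -65/9 ≈ -7.2222)
(q - 48*(-2))² = (-65/9 - 48*(-2))² = (-65/9 + 96)² = (799/9)² = 638401/81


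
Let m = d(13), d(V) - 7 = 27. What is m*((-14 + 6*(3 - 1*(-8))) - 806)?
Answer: -25636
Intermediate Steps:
d(V) = 34 (d(V) = 7 + 27 = 34)
m = 34
m*((-14 + 6*(3 - 1*(-8))) - 806) = 34*((-14 + 6*(3 - 1*(-8))) - 806) = 34*((-14 + 6*(3 + 8)) - 806) = 34*((-14 + 6*11) - 806) = 34*((-14 + 66) - 806) = 34*(52 - 806) = 34*(-754) = -25636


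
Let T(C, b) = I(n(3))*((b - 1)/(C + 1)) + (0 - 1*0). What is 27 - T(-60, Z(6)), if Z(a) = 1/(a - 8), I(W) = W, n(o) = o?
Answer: 3177/118 ≈ 26.924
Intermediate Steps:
Z(a) = 1/(-8 + a)
T(C, b) = 3*(-1 + b)/(1 + C) (T(C, b) = 3*((b - 1)/(C + 1)) + (0 - 1*0) = 3*((-1 + b)/(1 + C)) + (0 + 0) = 3*((-1 + b)/(1 + C)) + 0 = 3*(-1 + b)/(1 + C) + 0 = 3*(-1 + b)/(1 + C))
27 - T(-60, Z(6)) = 27 - 3*(-1 + 1/(-8 + 6))/(1 - 60) = 27 - 3*(-1 + 1/(-2))/(-59) = 27 - 3*(-1)*(-1 - ½)/59 = 27 - 3*(-1)*(-3)/(59*2) = 27 - 1*9/118 = 27 - 9/118 = 3177/118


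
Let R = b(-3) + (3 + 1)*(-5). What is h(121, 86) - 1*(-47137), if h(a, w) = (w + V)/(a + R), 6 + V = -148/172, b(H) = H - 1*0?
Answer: 198638721/4214 ≈ 47138.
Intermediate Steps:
b(H) = H (b(H) = H + 0 = H)
V = -295/43 (V = -6 - 148/172 = -6 - 148*1/172 = -6 - 37/43 = -295/43 ≈ -6.8605)
R = -23 (R = -3 + (3 + 1)*(-5) = -3 + 4*(-5) = -3 - 20 = -23)
h(a, w) = (-295/43 + w)/(-23 + a) (h(a, w) = (w - 295/43)/(a - 23) = (-295/43 + w)/(-23 + a))
h(121, 86) - 1*(-47137) = (-295/43 + 86)/(-23 + 121) - 1*(-47137) = (3403/43)/98 + 47137 = (1/98)*(3403/43) + 47137 = 3403/4214 + 47137 = 198638721/4214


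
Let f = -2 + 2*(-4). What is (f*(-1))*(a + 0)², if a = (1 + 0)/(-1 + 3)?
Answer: 5/2 ≈ 2.5000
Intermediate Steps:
a = ½ (a = 1/2 = 1*(½) = ½ ≈ 0.50000)
f = -10 (f = -2 - 8 = -10)
(f*(-1))*(a + 0)² = (-10*(-1))*(½ + 0)² = 10*(½)² = 10*(¼) = 5/2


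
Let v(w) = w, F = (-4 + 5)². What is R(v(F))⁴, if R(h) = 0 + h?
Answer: 1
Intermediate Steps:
F = 1 (F = 1² = 1)
R(h) = h
R(v(F))⁴ = 1⁴ = 1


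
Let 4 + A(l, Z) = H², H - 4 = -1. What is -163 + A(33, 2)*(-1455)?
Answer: -7438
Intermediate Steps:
H = 3 (H = 4 - 1 = 3)
A(l, Z) = 5 (A(l, Z) = -4 + 3² = -4 + 9 = 5)
-163 + A(33, 2)*(-1455) = -163 + 5*(-1455) = -163 - 7275 = -7438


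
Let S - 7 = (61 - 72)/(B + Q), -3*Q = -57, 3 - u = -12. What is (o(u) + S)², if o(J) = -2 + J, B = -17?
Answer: 841/4 ≈ 210.25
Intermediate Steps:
u = 15 (u = 3 - 1*(-12) = 3 + 12 = 15)
Q = 19 (Q = -⅓*(-57) = 19)
S = 3/2 (S = 7 + (61 - 72)/(-17 + 19) = 7 - 11/2 = 3/2 ≈ 1.5000)
(o(u) + S)² = ((-2 + 15) + 3/2)² = (13 + 3/2)² = (29/2)² = 841/4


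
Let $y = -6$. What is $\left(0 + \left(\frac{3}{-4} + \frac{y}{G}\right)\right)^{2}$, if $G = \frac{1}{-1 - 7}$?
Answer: $\frac{35721}{16} \approx 2232.6$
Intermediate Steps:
$G = - \frac{1}{8}$ ($G = \frac{1}{-8} = - \frac{1}{8} \approx -0.125$)
$\left(0 + \left(\frac{3}{-4} + \frac{y}{G}\right)\right)^{2} = \left(0 + \left(\frac{3}{-4} - \frac{6}{- \frac{1}{8}}\right)\right)^{2} = \left(0 + \left(3 \left(- \frac{1}{4}\right) - -48\right)\right)^{2} = \left(0 + \left(- \frac{3}{4} + 48\right)\right)^{2} = \left(0 + \frac{189}{4}\right)^{2} = \left(\frac{189}{4}\right)^{2} = \frac{35721}{16}$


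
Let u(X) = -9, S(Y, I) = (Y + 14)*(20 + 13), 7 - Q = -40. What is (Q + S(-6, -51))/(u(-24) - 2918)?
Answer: -311/2927 ≈ -0.10625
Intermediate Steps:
Q = 47 (Q = 7 - 1*(-40) = 7 + 40 = 47)
S(Y, I) = 462 + 33*Y (S(Y, I) = (14 + Y)*33 = 462 + 33*Y)
(Q + S(-6, -51))/(u(-24) - 2918) = (47 + (462 + 33*(-6)))/(-9 - 2918) = (47 + (462 - 198))/(-2927) = (47 + 264)*(-1/2927) = 311*(-1/2927) = -311/2927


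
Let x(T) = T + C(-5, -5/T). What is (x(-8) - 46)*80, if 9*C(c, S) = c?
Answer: -39280/9 ≈ -4364.4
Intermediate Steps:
C(c, S) = c/9
x(T) = -5/9 + T (x(T) = T + (⅑)*(-5) = T - 5/9 = -5/9 + T)
(x(-8) - 46)*80 = ((-5/9 - 8) - 46)*80 = (-77/9 - 46)*80 = -491/9*80 = -39280/9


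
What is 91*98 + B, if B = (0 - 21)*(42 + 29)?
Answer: 7427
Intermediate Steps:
B = -1491 (B = -21*71 = -1491)
91*98 + B = 91*98 - 1491 = 8918 - 1491 = 7427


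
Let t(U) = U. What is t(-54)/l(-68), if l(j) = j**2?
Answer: -27/2312 ≈ -0.011678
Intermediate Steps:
t(-54)/l(-68) = -54/((-68)**2) = -54/4624 = -54*1/4624 = -27/2312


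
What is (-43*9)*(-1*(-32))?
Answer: -12384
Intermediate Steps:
(-43*9)*(-1*(-32)) = -387*32 = -12384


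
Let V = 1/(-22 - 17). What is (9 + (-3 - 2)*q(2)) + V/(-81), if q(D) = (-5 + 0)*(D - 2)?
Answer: 28432/3159 ≈ 9.0003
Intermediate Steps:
q(D) = 10 - 5*D (q(D) = -5*(-2 + D) = 10 - 5*D)
V = -1/39 (V = 1/(-39) = -1/39 ≈ -0.025641)
(9 + (-3 - 2)*q(2)) + V/(-81) = (9 + (-3 - 2)*(10 - 5*2)) - 1/39/(-81) = (9 - 5*(10 - 10)) - 1/81*(-1/39) = (9 - 5*0) + 1/3159 = (9 + 0) + 1/3159 = 9 + 1/3159 = 28432/3159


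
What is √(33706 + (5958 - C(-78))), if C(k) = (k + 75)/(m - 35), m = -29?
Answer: √2538493/8 ≈ 199.16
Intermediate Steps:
C(k) = -75/64 - k/64 (C(k) = (k + 75)/(-29 - 35) = (75 + k)/(-64) = (75 + k)*(-1/64) = -75/64 - k/64)
√(33706 + (5958 - C(-78))) = √(33706 + (5958 - (-75/64 - 1/64*(-78)))) = √(33706 + (5958 - (-75/64 + 39/32))) = √(33706 + (5958 - 1*3/64)) = √(33706 + (5958 - 3/64)) = √(33706 + 381309/64) = √(2538493/64) = √2538493/8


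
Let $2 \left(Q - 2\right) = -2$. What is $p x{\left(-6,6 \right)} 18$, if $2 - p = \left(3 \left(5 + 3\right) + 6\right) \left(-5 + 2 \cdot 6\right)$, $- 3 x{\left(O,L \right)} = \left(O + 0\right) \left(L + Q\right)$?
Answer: $-52416$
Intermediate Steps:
$Q = 1$ ($Q = 2 + \frac{1}{2} \left(-2\right) = 2 - 1 = 1$)
$x{\left(O,L \right)} = - \frac{O \left(1 + L\right)}{3}$ ($x{\left(O,L \right)} = - \frac{\left(O + 0\right) \left(L + 1\right)}{3} = - \frac{O \left(1 + L\right)}{3}$)
$p = -208$ ($p = 2 - \left(3 \left(5 + 3\right) + 6\right) \left(-5 + 2 \cdot 6\right) = 2 - \left(3 \cdot 8 + 6\right) \left(-5 + 12\right) = 2 - \left(24 + 6\right) 7 = 2 - 30 \cdot 7 = 2 - 210 = -208$)
$p x{\left(-6,6 \right)} 18 = - 208 \left(\left(- \frac{1}{3}\right) \left(-6\right) \left(1 + 6\right)\right) 18 = - 208 \left(\left(- \frac{1}{3}\right) \left(-6\right) 7\right) 18 = \left(-208\right) 14 \cdot 18 = \left(-2912\right) 18 = -52416$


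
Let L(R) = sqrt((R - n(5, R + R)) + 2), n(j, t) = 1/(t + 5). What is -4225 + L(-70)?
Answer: -4225 + I*sqrt(137685)/45 ≈ -4225.0 + 8.2458*I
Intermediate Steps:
n(j, t) = 1/(5 + t)
L(R) = sqrt(2 + R - 1/(5 + 2*R)) (L(R) = sqrt((R - 1/(5 + (R + R))) + 2) = sqrt((R - 1/(5 + 2*R)) + 2) = sqrt(2 + R - 1/(5 + 2*R)))
-4225 + L(-70) = -4225 + sqrt((-1 + (2 - 70)*(5 + 2*(-70)))/(5 + 2*(-70))) = -4225 + sqrt((-1 - 68*(5 - 140))/(5 - 140)) = -4225 + sqrt((-1 - 68*(-135))/(-135)) = -4225 + sqrt(-(-1 + 9180)/135) = -4225 + sqrt(-1/135*9179) = -4225 + sqrt(-9179/135) = -4225 + I*sqrt(137685)/45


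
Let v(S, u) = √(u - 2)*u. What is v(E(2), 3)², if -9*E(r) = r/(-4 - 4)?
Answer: 9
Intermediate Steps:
E(r) = r/72 (E(r) = -r/(9*(-4 - 4)) = -r/(9*(-8)) = -(-1)*r/72 = r/72)
v(S, u) = u*√(-2 + u) (v(S, u) = √(-2 + u)*u = u*√(-2 + u))
v(E(2), 3)² = (3*√(-2 + 3))² = (3*√1)² = (3*1)² = 3² = 9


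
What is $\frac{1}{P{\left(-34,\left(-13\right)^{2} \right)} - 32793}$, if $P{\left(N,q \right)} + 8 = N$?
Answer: $- \frac{1}{32835} \approx -3.0455 \cdot 10^{-5}$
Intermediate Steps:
$P{\left(N,q \right)} = -8 + N$
$\frac{1}{P{\left(-34,\left(-13\right)^{2} \right)} - 32793} = \frac{1}{\left(-8 - 34\right) - 32793} = \frac{1}{-42 - 32793} = \frac{1}{-32835} = - \frac{1}{32835}$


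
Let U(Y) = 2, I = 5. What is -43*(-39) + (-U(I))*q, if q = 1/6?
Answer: 5030/3 ≈ 1676.7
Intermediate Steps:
q = ⅙ ≈ 0.16667
-43*(-39) + (-U(I))*q = -43*(-39) - 1*2*(⅙) = 1677 - 2*⅙ = 1677 - ⅓ = 5030/3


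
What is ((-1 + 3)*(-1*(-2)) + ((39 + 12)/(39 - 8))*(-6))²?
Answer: 33124/961 ≈ 34.468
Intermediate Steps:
((-1 + 3)*(-1*(-2)) + ((39 + 12)/(39 - 8))*(-6))² = (2*2 + (51/31)*(-6))² = (4 + (51*(1/31))*(-6))² = (4 + (51/31)*(-6))² = (4 - 306/31)² = (-182/31)² = 33124/961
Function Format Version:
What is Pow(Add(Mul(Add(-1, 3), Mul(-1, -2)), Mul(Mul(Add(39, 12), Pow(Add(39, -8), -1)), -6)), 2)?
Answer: Rational(33124, 961) ≈ 34.468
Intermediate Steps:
Pow(Add(Mul(Add(-1, 3), Mul(-1, -2)), Mul(Mul(Add(39, 12), Pow(Add(39, -8), -1)), -6)), 2) = Pow(Add(Mul(2, 2), Mul(Mul(51, Pow(31, -1)), -6)), 2) = Pow(Add(4, Mul(Mul(51, Rational(1, 31)), -6)), 2) = Pow(Add(4, Mul(Rational(51, 31), -6)), 2) = Pow(Add(4, Rational(-306, 31)), 2) = Pow(Rational(-182, 31), 2) = Rational(33124, 961)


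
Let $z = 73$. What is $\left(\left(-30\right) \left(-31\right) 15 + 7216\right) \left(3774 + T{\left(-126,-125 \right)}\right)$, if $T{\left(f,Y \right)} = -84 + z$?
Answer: $79647658$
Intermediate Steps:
$T{\left(f,Y \right)} = -11$ ($T{\left(f,Y \right)} = -84 + 73 = -11$)
$\left(\left(-30\right) \left(-31\right) 15 + 7216\right) \left(3774 + T{\left(-126,-125 \right)}\right) = \left(\left(-30\right) \left(-31\right) 15 + 7216\right) \left(3774 - 11\right) = \left(930 \cdot 15 + 7216\right) 3763 = \left(13950 + 7216\right) 3763 = 21166 \cdot 3763 = 79647658$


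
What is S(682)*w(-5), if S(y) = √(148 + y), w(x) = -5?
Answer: -5*√830 ≈ -144.05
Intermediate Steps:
S(682)*w(-5) = √(148 + 682)*(-5) = √830*(-5) = -5*√830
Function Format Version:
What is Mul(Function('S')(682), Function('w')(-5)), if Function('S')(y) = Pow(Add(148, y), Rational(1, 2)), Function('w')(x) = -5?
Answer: Mul(-5, Pow(830, Rational(1, 2))) ≈ -144.05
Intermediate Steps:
Mul(Function('S')(682), Function('w')(-5)) = Mul(Pow(Add(148, 682), Rational(1, 2)), -5) = Mul(Pow(830, Rational(1, 2)), -5) = Mul(-5, Pow(830, Rational(1, 2)))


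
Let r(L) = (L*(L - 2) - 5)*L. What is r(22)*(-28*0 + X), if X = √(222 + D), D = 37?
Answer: 9570*√259 ≈ 1.5401e+5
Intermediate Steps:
X = √259 (X = √(222 + 37) = √259 ≈ 16.093)
r(L) = L*(-5 + L*(-2 + L)) (r(L) = (L*(-2 + L) - 5)*L = (-5 + L*(-2 + L))*L = L*(-5 + L*(-2 + L)))
r(22)*(-28*0 + X) = (22*(-5 + 22² - 2*22))*(-28*0 + √259) = (22*(-5 + 484 - 44))*(0 + √259) = (22*435)*√259 = 9570*√259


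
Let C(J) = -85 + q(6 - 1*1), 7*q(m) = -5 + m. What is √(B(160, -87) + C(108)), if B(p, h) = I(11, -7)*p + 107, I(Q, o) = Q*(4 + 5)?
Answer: √15862 ≈ 125.94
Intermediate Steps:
I(Q, o) = 9*Q (I(Q, o) = Q*9 = 9*Q)
B(p, h) = 107 + 99*p (B(p, h) = (9*11)*p + 107 = 99*p + 107 = 107 + 99*p)
q(m) = -5/7 + m/7 (q(m) = (-5 + m)/7 = -5/7 + m/7)
C(J) = -85 (C(J) = -85 + (-5/7 + (6 - 1*1)/7) = -85 + (-5/7 + (6 - 1)/7) = -85 + (-5/7 + (⅐)*5) = -85 + (-5/7 + 5/7) = -85 + 0 = -85)
√(B(160, -87) + C(108)) = √((107 + 99*160) - 85) = √((107 + 15840) - 85) = √(15947 - 85) = √15862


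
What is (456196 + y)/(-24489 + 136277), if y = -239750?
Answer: 108223/55894 ≈ 1.9362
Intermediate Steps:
(456196 + y)/(-24489 + 136277) = (456196 - 239750)/(-24489 + 136277) = 216446/111788 = 216446*(1/111788) = 108223/55894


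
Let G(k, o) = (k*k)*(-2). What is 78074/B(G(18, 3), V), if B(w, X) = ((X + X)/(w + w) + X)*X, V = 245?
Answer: 50591952/38836175 ≈ 1.3027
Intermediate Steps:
G(k, o) = -2*k² (G(k, o) = k²*(-2) = -2*k²)
B(w, X) = X*(X + X/w) (B(w, X) = ((2*X)/((2*w)) + X)*X = ((2*X)*(1/(2*w)) + X)*X = (X/w + X)*X = (X + X/w)*X = X*(X + X/w))
78074/B(G(18, 3), V) = 78074/((245²*(1 - 2*18²)/((-2*18²)))) = 78074/((60025*(1 - 2*324)/((-2*324)))) = 78074/((60025*(1 - 648)/(-648))) = 78074/((60025*(-1/648)*(-647))) = 78074/(38836175/648) = 78074*(648/38836175) = 50591952/38836175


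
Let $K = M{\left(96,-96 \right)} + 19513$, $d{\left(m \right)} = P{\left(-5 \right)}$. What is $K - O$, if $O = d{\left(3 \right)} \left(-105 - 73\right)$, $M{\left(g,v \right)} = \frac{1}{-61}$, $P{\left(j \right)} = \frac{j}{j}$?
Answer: $\frac{1201150}{61} \approx 19691.0$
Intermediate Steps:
$P{\left(j \right)} = 1$
$d{\left(m \right)} = 1$
$M{\left(g,v \right)} = - \frac{1}{61}$
$O = -178$ ($O = 1 \left(-105 - 73\right) = 1 \left(-178\right) = -178$)
$K = \frac{1190292}{61}$ ($K = - \frac{1}{61} + 19513 = \frac{1190292}{61} \approx 19513.0$)
$K - O = \frac{1190292}{61} - -178 = \frac{1190292}{61} + 178 = \frac{1201150}{61}$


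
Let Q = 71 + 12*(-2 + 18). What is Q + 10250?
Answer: 10513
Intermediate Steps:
Q = 263 (Q = 71 + 12*16 = 71 + 192 = 263)
Q + 10250 = 263 + 10250 = 10513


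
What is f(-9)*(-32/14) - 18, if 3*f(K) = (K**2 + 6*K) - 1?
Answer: -794/21 ≈ -37.810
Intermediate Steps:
f(K) = -1/3 + 2*K + K**2/3 (f(K) = ((K**2 + 6*K) - 1)/3 = (-1 + K**2 + 6*K)/3 = -1/3 + 2*K + K**2/3)
f(-9)*(-32/14) - 18 = (-1/3 + 2*(-9) + (1/3)*(-9)**2)*(-32/14) - 18 = (-1/3 - 18 + (1/3)*81)*(-32*1/14) - 18 = (-1/3 - 18 + 27)*(-16/7) - 18 = (26/3)*(-16/7) - 18 = -416/21 - 18 = -794/21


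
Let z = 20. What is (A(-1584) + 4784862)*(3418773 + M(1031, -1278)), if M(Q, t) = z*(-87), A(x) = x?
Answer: 16344618774174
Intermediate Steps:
M(Q, t) = -1740 (M(Q, t) = 20*(-87) = -1740)
(A(-1584) + 4784862)*(3418773 + M(1031, -1278)) = (-1584 + 4784862)*(3418773 - 1740) = 4783278*3417033 = 16344618774174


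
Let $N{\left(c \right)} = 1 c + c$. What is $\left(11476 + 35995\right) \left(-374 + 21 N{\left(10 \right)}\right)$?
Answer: $2183666$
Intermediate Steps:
$N{\left(c \right)} = 2 c$ ($N{\left(c \right)} = c + c = 2 c$)
$\left(11476 + 35995\right) \left(-374 + 21 N{\left(10 \right)}\right) = \left(11476 + 35995\right) \left(-374 + 21 \cdot 2 \cdot 10\right) = 47471 \left(-374 + 21 \cdot 20\right) = 47471 \left(-374 + 420\right) = 47471 \cdot 46 = 2183666$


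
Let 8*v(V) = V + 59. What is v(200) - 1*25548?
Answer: -204125/8 ≈ -25516.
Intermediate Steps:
v(V) = 59/8 + V/8 (v(V) = (V + 59)/8 = (59 + V)/8 = 59/8 + V/8)
v(200) - 1*25548 = (59/8 + (⅛)*200) - 1*25548 = (59/8 + 25) - 25548 = 259/8 - 25548 = -204125/8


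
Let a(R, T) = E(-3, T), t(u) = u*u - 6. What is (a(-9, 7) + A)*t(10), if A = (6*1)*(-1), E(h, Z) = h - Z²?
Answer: -5452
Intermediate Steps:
t(u) = -6 + u² (t(u) = u² - 6 = -6 + u²)
a(R, T) = -3 - T²
A = -6 (A = 6*(-1) = -6)
(a(-9, 7) + A)*t(10) = ((-3 - 1*7²) - 6)*(-6 + 10²) = ((-3 - 1*49) - 6)*(-6 + 100) = ((-3 - 49) - 6)*94 = (-52 - 6)*94 = -58*94 = -5452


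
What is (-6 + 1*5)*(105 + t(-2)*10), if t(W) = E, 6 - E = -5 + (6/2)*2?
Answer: -155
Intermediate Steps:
E = 5 (E = 6 - (-5 + (6/2)*2) = 6 - (-5 + (6*(1/2))*2) = 6 - (-5 + 3*2) = 6 - (-5 + 6) = 6 - 1*1 = 6 - 1 = 5)
t(W) = 5
(-6 + 1*5)*(105 + t(-2)*10) = (-6 + 1*5)*(105 + 5*10) = (-6 + 5)*(105 + 50) = -1*155 = -155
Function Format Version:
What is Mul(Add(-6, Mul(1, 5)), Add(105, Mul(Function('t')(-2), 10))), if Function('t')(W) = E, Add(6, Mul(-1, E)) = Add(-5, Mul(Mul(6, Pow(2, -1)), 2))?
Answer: -155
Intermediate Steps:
E = 5 (E = Add(6, Mul(-1, Add(-5, Mul(Mul(6, Pow(2, -1)), 2)))) = Add(6, Mul(-1, Add(-5, Mul(Mul(6, Rational(1, 2)), 2)))) = Add(6, Mul(-1, Add(-5, Mul(3, 2)))) = Add(6, Mul(-1, Add(-5, 6))) = Add(6, Mul(-1, 1)) = Add(6, -1) = 5)
Function('t')(W) = 5
Mul(Add(-6, Mul(1, 5)), Add(105, Mul(Function('t')(-2), 10))) = Mul(Add(-6, Mul(1, 5)), Add(105, Mul(5, 10))) = Mul(Add(-6, 5), Add(105, 50)) = Mul(-1, 155) = -155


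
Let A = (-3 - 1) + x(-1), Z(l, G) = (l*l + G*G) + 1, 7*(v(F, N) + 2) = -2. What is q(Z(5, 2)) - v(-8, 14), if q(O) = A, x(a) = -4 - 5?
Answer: -75/7 ≈ -10.714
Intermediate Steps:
v(F, N) = -16/7 (v(F, N) = -2 + (1/7)*(-2) = -2 - 2/7 = -16/7)
x(a) = -9
Z(l, G) = 1 + G**2 + l**2 (Z(l, G) = (l**2 + G**2) + 1 = (G**2 + l**2) + 1 = 1 + G**2 + l**2)
A = -13 (A = (-3 - 1) - 9 = -4 - 9 = -13)
q(O) = -13
q(Z(5, 2)) - v(-8, 14) = -13 - 1*(-16/7) = -13 + 16/7 = -75/7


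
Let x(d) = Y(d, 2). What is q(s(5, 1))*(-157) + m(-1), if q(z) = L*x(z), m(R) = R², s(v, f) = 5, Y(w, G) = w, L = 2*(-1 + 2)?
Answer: -1569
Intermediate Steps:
L = 2 (L = 2*1 = 2)
x(d) = d
q(z) = 2*z
q(s(5, 1))*(-157) + m(-1) = (2*5)*(-157) + (-1)² = 10*(-157) + 1 = -1570 + 1 = -1569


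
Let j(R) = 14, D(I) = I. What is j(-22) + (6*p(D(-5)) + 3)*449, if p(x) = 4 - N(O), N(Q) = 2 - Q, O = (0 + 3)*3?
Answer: 30995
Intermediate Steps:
O = 9 (O = 3*3 = 9)
p(x) = 11 (p(x) = 4 - (2 - 1*9) = 4 - (2 - 9) = 4 - 1*(-7) = 4 + 7 = 11)
j(-22) + (6*p(D(-5)) + 3)*449 = 14 + (6*11 + 3)*449 = 14 + (66 + 3)*449 = 14 + 69*449 = 14 + 30981 = 30995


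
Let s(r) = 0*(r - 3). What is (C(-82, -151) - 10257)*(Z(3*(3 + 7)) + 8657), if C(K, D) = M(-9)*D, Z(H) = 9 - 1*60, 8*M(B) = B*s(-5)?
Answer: -88271742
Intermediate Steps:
s(r) = 0 (s(r) = 0*(-3 + r) = 0)
M(B) = 0 (M(B) = (B*0)/8 = (⅛)*0 = 0)
Z(H) = -51 (Z(H) = 9 - 60 = -51)
C(K, D) = 0 (C(K, D) = 0*D = 0)
(C(-82, -151) - 10257)*(Z(3*(3 + 7)) + 8657) = (0 - 10257)*(-51 + 8657) = -10257*8606 = -88271742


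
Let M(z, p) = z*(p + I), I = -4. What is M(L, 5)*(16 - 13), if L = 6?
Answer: 18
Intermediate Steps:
M(z, p) = z*(-4 + p) (M(z, p) = z*(p - 4) = z*(-4 + p))
M(L, 5)*(16 - 13) = (6*(-4 + 5))*(16 - 13) = (6*1)*3 = 6*3 = 18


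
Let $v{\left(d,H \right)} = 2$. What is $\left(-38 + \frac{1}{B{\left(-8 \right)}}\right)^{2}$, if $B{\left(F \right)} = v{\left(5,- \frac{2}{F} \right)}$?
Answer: $\frac{5625}{4} \approx 1406.3$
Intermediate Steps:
$B{\left(F \right)} = 2$
$\left(-38 + \frac{1}{B{\left(-8 \right)}}\right)^{2} = \left(-38 + \frac{1}{2}\right)^{2} = \left(- \frac{75}{2}\right)^{2} = \frac{5625}{4}$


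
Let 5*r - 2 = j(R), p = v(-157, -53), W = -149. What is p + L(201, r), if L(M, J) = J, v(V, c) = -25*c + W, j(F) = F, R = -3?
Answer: 5879/5 ≈ 1175.8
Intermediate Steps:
v(V, c) = -149 - 25*c (v(V, c) = -25*c - 149 = -149 - 25*c)
p = 1176 (p = -149 - 25*(-53) = -149 + 1325 = 1176)
r = -⅕ (r = ⅖ + (⅕)*(-3) = ⅖ - ⅗ = -⅕ ≈ -0.20000)
p + L(201, r) = 1176 - ⅕ = 5879/5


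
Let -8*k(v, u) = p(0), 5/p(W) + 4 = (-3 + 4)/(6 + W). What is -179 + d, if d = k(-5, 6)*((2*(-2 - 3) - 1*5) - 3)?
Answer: -8369/46 ≈ -181.93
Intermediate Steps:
p(W) = 5/(-4 + 1/(6 + W)) (p(W) = 5/(-4 + (-3 + 4)/(6 + W)) = 5/(-4 + 1/(6 + W)))
k(v, u) = 15/92 (k(v, u) = -5*(-6 - 1*0)/(8*(23 + 4*0)) = -5*(-6 + 0)/(8*(23 + 0)) = -5*(-6)/(8*23) = -⅛*(-30/23) = 15/92)
d = -135/46 (d = 15*((2*(-2 - 3) - 1*5) - 3)/92 = 15*((2*(-5) - 5) - 3)/92 = 15*((-10 - 5) - 3)/92 = 15*(-15 - 3)/92 = (15/92)*(-18) = -135/46 ≈ -2.9348)
-179 + d = -179 - 135/46 = -8369/46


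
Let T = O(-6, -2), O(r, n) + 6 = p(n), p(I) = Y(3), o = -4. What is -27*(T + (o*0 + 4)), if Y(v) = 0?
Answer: 54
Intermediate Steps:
p(I) = 0
O(r, n) = -6 (O(r, n) = -6 + 0 = -6)
T = -6
-27*(T + (o*0 + 4)) = -27*(-6 + (-4*0 + 4)) = -27*(-6 + (0 + 4)) = -27*(-6 + 4) = -27*(-2) = 54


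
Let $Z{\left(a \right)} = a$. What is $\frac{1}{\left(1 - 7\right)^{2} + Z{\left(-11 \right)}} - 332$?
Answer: $- \frac{8299}{25} \approx -331.96$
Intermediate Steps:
$\frac{1}{\left(1 - 7\right)^{2} + Z{\left(-11 \right)}} - 332 = \frac{1}{\left(1 - 7\right)^{2} - 11} - 332 = \frac{1}{\left(-6\right)^{2} - 11} - 332 = \frac{1}{36 - 11} - 332 = \frac{1}{25} - 332 = - \frac{8299}{25}$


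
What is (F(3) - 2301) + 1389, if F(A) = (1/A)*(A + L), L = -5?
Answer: -2738/3 ≈ -912.67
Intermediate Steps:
F(A) = (-5 + A)/A (F(A) = (1/A)*(A - 5) = (-5 + A)/A)
(F(3) - 2301) + 1389 = ((-5 + 3)/3 - 2301) + 1389 = ((⅓)*(-2) - 2301) + 1389 = (-⅔ - 2301) + 1389 = -6905/3 + 1389 = -2738/3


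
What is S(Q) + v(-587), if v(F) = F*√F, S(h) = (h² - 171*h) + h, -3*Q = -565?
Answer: 31075/9 - 587*I*√587 ≈ 3452.8 - 14222.0*I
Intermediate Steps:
Q = 565/3 (Q = -⅓*(-565) = 565/3 ≈ 188.33)
S(h) = h² - 170*h
v(F) = F^(3/2)
S(Q) + v(-587) = 565*(-170 + 565/3)/3 + (-587)^(3/2) = (565/3)*(55/3) - 587*I*√587 = 31075/9 - 587*I*√587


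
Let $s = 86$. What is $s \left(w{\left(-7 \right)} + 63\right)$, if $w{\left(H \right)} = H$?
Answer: $4816$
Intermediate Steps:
$s \left(w{\left(-7 \right)} + 63\right) = 86 \left(-7 + 63\right) = 86 \cdot 56 = 4816$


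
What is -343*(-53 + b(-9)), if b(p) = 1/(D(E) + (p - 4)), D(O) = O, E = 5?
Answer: 145775/8 ≈ 18222.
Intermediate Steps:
b(p) = 1/(1 + p) (b(p) = 1/(5 + (p - 4)) = 1/(5 + (-4 + p)) = 1/(1 + p))
-343*(-53 + b(-9)) = -343*(-53 + 1/(1 - 9)) = -343*(-53 + 1/(-8)) = -343*(-53 - ⅛) = -343*(-425/8) = 145775/8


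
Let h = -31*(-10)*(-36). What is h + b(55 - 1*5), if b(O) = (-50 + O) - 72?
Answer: -11232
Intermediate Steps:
h = -11160 (h = 310*(-36) = -11160)
b(O) = -122 + O
h + b(55 - 1*5) = -11160 + (-122 + (55 - 1*5)) = -11160 + (-122 + (55 - 5)) = -11160 + (-122 + 50) = -11160 - 72 = -11232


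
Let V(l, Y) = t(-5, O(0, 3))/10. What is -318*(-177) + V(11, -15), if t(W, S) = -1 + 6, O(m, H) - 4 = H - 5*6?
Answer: 112573/2 ≈ 56287.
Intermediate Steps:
O(m, H) = -26 + H (O(m, H) = 4 + (H - 5*6) = 4 + (H - 30) = 4 + (-30 + H) = -26 + H)
t(W, S) = 5
V(l, Y) = ½ (V(l, Y) = 5/10 = 5*(⅒) = ½)
-318*(-177) + V(11, -15) = -318*(-177) + ½ = 56286 + ½ = 112573/2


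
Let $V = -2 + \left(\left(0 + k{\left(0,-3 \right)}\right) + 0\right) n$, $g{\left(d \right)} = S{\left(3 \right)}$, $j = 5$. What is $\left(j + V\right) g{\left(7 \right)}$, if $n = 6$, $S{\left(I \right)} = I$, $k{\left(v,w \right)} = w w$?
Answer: $171$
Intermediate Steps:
$k{\left(v,w \right)} = w^{2}$
$g{\left(d \right)} = 3$
$V = 52$ ($V = -2 + \left(\left(0 + \left(-3\right)^{2}\right) + 0\right) 6 = -2 + \left(\left(0 + 9\right) + 0\right) 6 = -2 + \left(9 + 0\right) 6 = -2 + 9 \cdot 6 = -2 + 54 = 52$)
$\left(j + V\right) g{\left(7 \right)} = \left(5 + 52\right) 3 = 57 \cdot 3 = 171$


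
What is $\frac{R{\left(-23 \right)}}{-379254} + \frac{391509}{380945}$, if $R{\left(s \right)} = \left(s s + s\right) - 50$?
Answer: $\frac{24717940561}{24079152505} \approx 1.0265$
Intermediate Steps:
$R{\left(s \right)} = -50 + s + s^{2}$ ($R{\left(s \right)} = \left(s^{2} + s\right) - 50 = \left(s + s^{2}\right) - 50 = -50 + s + s^{2}$)
$\frac{R{\left(-23 \right)}}{-379254} + \frac{391509}{380945} = \frac{-50 - 23 + \left(-23\right)^{2}}{-379254} + \frac{391509}{380945} = \left(-50 - 23 + 529\right) \left(- \frac{1}{379254}\right) + 391509 \cdot \frac{1}{380945} = 456 \left(- \frac{1}{379254}\right) + \frac{391509}{380945} = - \frac{76}{63209} + \frac{391509}{380945} = \frac{24717940561}{24079152505}$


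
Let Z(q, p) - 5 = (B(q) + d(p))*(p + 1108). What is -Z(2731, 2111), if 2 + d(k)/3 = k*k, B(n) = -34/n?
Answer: -117527690728382/2731 ≈ -4.3035e+10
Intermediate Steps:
d(k) = -6 + 3*k² (d(k) = -6 + 3*(k*k) = -6 + 3*k²)
Z(q, p) = 5 + (1108 + p)*(-6 - 34/q + 3*p²) (Z(q, p) = 5 + (-34/q + (-6 + 3*p²))*(p + 1108) = 5 + (-6 - 34/q + 3*p²)*(1108 + p) = 5 + (1108 + p)*(-6 - 34/q + 3*p²))
-Z(2731, 2111) = -(-37672 - 34*2111 + 2731*(-6643 + 3324*2111² + 3*2111*(-2 + 2111²)))/2731 = -(-37672 - 71774 + 2731*(-6643 + 3324*4456321 + 3*2111*(-2 + 4456321)))/2731 = -(-37672 - 71774 + 2731*(-6643 + 14812811004 + 3*2111*4456319))/2731 = -(-37672 - 71774 + 2731*(-6643 + 14812811004 + 28221868227))/2731 = -(-37672 - 71774 + 2731*43034672588)/2731 = -(-37672 - 71774 + 117527690837828)/2731 = -117527690728382/2731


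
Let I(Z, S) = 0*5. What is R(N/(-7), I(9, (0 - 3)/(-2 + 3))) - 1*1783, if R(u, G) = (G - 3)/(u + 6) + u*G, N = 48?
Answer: -3559/2 ≈ -1779.5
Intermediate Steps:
I(Z, S) = 0
R(u, G) = G*u + (-3 + G)/(6 + u) (R(u, G) = (-3 + G)/(6 + u) + G*u = G*u + (-3 + G)/(6 + u))
R(N/(-7), I(9, (0 - 3)/(-2 + 3))) - 1*1783 = (-3 + 0 + 0*(48/(-7))**2 + 6*0*(48/(-7)))/(6 + 48/(-7)) - 1*1783 = (-3 + 0 + 0*(48*(-1/7))**2 + 6*0*(48*(-1/7)))/(6 + 48*(-1/7)) - 1783 = (-3 + 0 + 0*(-48/7)**2 + 6*0*(-48/7))/(6 - 48/7) - 1783 = (-3 + 0 + 0*(2304/49) + 0)/(-6/7) - 1783 = -7*(-3 + 0 + 0 + 0)/6 - 1783 = -7/6*(-3) - 1783 = 7/2 - 1783 = -3559/2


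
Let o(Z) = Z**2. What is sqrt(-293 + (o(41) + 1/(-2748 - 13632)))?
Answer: sqrt(10344624745)/2730 ≈ 37.256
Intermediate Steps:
sqrt(-293 + (o(41) + 1/(-2748 - 13632))) = sqrt(-293 + (41**2 + 1/(-2748 - 13632))) = sqrt(-293 + (1681 + 1/(-16380))) = sqrt(-293 + (1681 - 1/16380)) = sqrt(-293 + 27534779/16380) = sqrt(22735439/16380) = sqrt(10344624745)/2730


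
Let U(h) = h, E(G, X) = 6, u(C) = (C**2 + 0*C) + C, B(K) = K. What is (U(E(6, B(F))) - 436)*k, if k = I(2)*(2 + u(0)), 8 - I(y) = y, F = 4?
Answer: -5160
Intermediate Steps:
I(y) = 8 - y
u(C) = C + C**2 (u(C) = (C**2 + 0) + C = C**2 + C = C + C**2)
k = 12 (k = (8 - 1*2)*(2 + 0*(1 + 0)) = (8 - 2)*(2 + 0*1) = 6*(2 + 0) = 6*2 = 12)
(U(E(6, B(F))) - 436)*k = (6 - 436)*12 = -430*12 = -5160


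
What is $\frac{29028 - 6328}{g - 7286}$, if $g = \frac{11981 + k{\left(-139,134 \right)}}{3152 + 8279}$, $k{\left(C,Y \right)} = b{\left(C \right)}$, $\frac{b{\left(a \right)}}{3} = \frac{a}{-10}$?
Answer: $- \frac{2594837000}{832742433} \approx -3.116$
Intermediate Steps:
$b{\left(a \right)} = - \frac{3 a}{10}$ ($b{\left(a \right)} = 3 \frac{a}{-10} = 3 a \left(- \frac{1}{10}\right) = 3 \left(- \frac{a}{10}\right) = - \frac{3 a}{10}$)
$k{\left(C,Y \right)} = - \frac{3 C}{10}$
$g = \frac{120227}{114310}$ ($g = \frac{11981 - - \frac{417}{10}}{3152 + 8279} = \frac{11981 + \frac{417}{10}}{11431} = \frac{120227}{10} \cdot \frac{1}{11431} = \frac{120227}{114310} \approx 1.0518$)
$\frac{29028 - 6328}{g - 7286} = \frac{29028 - 6328}{\frac{120227}{114310} - 7286} = \frac{22700}{- \frac{832742433}{114310}} = 22700 \left(- \frac{114310}{832742433}\right) = - \frac{2594837000}{832742433}$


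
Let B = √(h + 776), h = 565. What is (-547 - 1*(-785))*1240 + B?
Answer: 295120 + 3*√149 ≈ 2.9516e+5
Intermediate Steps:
B = 3*√149 (B = √(565 + 776) = √1341 = 3*√149 ≈ 36.620)
(-547 - 1*(-785))*1240 + B = (-547 - 1*(-785))*1240 + 3*√149 = (-547 + 785)*1240 + 3*√149 = 238*1240 + 3*√149 = 295120 + 3*√149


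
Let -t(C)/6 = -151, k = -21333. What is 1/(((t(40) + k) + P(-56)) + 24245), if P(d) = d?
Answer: 1/3762 ≈ 0.00026582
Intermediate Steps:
t(C) = 906 (t(C) = -6*(-151) = 906)
1/(((t(40) + k) + P(-56)) + 24245) = 1/(((906 - 21333) - 56) + 24245) = 1/((-20427 - 56) + 24245) = 1/(-20483 + 24245) = 1/3762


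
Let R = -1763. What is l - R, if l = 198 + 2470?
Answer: 4431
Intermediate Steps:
l = 2668
l - R = 2668 - 1*(-1763) = 2668 + 1763 = 4431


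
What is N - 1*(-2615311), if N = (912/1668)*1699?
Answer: 363657353/139 ≈ 2.6162e+6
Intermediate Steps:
N = 129124/139 (N = (912*(1/1668))*1699 = (76/139)*1699 = 129124/139 ≈ 928.95)
N - 1*(-2615311) = 129124/139 - 1*(-2615311) = 129124/139 + 2615311 = 363657353/139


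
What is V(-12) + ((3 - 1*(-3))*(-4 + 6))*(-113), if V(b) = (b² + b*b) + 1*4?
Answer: -1064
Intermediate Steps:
V(b) = 4 + 2*b² (V(b) = (b² + b²) + 4 = 2*b² + 4 = 4 + 2*b²)
V(-12) + ((3 - 1*(-3))*(-4 + 6))*(-113) = (4 + 2*(-12)²) + ((3 - 1*(-3))*(-4 + 6))*(-113) = (4 + 2*144) + ((3 + 3)*2)*(-113) = (4 + 288) + (6*2)*(-113) = 292 + 12*(-113) = 292 - 1356 = -1064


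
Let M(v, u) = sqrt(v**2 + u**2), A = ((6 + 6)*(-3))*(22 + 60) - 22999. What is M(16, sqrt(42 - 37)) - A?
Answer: 25951 + 3*sqrt(29) ≈ 25967.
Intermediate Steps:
A = -25951 (A = (12*(-3))*82 - 22999 = -36*82 - 22999 = -2952 - 22999 = -25951)
M(v, u) = sqrt(u**2 + v**2)
M(16, sqrt(42 - 37)) - A = sqrt((sqrt(42 - 37))**2 + 16**2) - 1*(-25951) = sqrt((sqrt(5))**2 + 256) + 25951 = sqrt(5 + 256) + 25951 = sqrt(261) + 25951 = 3*sqrt(29) + 25951 = 25951 + 3*sqrt(29)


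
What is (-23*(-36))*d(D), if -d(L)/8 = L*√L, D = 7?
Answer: -46368*√7 ≈ -1.2268e+5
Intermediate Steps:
d(L) = -8*L^(3/2) (d(L) = -8*L*√L = -8*L^(3/2))
(-23*(-36))*d(D) = (-23*(-36))*(-56*√7) = 828*(-56*√7) = -46368*√7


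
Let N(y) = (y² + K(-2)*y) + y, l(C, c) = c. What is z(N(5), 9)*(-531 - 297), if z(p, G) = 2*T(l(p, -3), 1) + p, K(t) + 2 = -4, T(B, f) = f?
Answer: -1656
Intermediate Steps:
K(t) = -6 (K(t) = -2 - 4 = -6)
N(y) = y² - 5*y (N(y) = (y² - 6*y) + y = y² - 5*y)
z(p, G) = 2 + p (z(p, G) = 2*1 + p = 2 + p)
z(N(5), 9)*(-531 - 297) = (2 + 5*(-5 + 5))*(-531 - 297) = (2 + 5*0)*(-828) = (2 + 0)*(-828) = 2*(-828) = -1656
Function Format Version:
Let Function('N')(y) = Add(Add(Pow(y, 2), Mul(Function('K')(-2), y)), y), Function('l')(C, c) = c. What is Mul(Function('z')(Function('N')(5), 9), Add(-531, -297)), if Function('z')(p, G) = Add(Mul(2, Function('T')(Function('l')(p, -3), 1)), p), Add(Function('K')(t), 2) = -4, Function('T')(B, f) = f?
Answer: -1656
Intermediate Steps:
Function('K')(t) = -6 (Function('K')(t) = Add(-2, -4) = -6)
Function('N')(y) = Add(Pow(y, 2), Mul(-5, y)) (Function('N')(y) = Add(Add(Pow(y, 2), Mul(-6, y)), y) = Add(Pow(y, 2), Mul(-5, y)))
Function('z')(p, G) = Add(2, p) (Function('z')(p, G) = Add(Mul(2, 1), p) = Add(2, p))
Mul(Function('z')(Function('N')(5), 9), Add(-531, -297)) = Mul(Add(2, Mul(5, Add(-5, 5))), Add(-531, -297)) = Mul(Add(2, Mul(5, 0)), -828) = Mul(Add(2, 0), -828) = Mul(2, -828) = -1656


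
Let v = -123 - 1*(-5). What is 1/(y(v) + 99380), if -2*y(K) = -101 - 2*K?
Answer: 2/198625 ≈ 1.0069e-5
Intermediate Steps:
v = -118 (v = -123 + 5 = -118)
y(K) = 101/2 + K (y(K) = -(-101 - 2*K)/2 = 101/2 + K)
1/(y(v) + 99380) = 1/((101/2 - 118) + 99380) = 1/(-135/2 + 99380) = 1/(198625/2) = 2/198625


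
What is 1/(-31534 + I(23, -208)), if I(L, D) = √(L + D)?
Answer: -31534/994393341 - I*√185/994393341 ≈ -3.1712e-5 - 1.3678e-8*I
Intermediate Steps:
I(L, D) = √(D + L)
1/(-31534 + I(23, -208)) = 1/(-31534 + √(-208 + 23)) = 1/(-31534 + √(-185)) = 1/(-31534 + I*√185)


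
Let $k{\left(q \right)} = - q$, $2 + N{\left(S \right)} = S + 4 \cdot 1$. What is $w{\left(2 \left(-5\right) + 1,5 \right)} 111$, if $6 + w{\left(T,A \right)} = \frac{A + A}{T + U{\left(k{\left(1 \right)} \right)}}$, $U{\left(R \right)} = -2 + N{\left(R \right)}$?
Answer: $-777$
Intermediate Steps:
$N{\left(S \right)} = 2 + S$ ($N{\left(S \right)} = -2 + \left(S + 4 \cdot 1\right) = -2 + \left(S + 4\right) = -2 + \left(4 + S\right) = 2 + S$)
$U{\left(R \right)} = R$ ($U{\left(R \right)} = -2 + \left(2 + R\right) = R$)
$w{\left(T,A \right)} = -6 + \frac{2 A}{-1 + T}$ ($w{\left(T,A \right)} = -6 + \frac{A + A}{T - 1} = -6 + \frac{2 A}{T - 1} = -6 + \frac{2 A}{-1 + T}$)
$w{\left(2 \left(-5\right) + 1,5 \right)} 111 = \frac{2 \left(3 + 5 - 3 \left(2 \left(-5\right) + 1\right)\right)}{-1 + \left(2 \left(-5\right) + 1\right)} 111 = \frac{2 \left(3 + 5 - 3 \left(-10 + 1\right)\right)}{-1 + \left(-10 + 1\right)} 111 = \frac{2 \left(3 + 5 - -27\right)}{-1 - 9} \cdot 111 = \frac{2 \left(3 + 5 + 27\right)}{-10} \cdot 111 = 2 \left(- \frac{1}{10}\right) 35 \cdot 111 = \left(-7\right) 111 = -777$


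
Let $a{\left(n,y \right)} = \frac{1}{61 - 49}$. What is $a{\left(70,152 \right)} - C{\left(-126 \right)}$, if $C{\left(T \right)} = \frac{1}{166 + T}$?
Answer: $\frac{7}{120} \approx 0.058333$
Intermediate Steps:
$a{\left(n,y \right)} = \frac{1}{12}$
$a{\left(70,152 \right)} - C{\left(-126 \right)} = \frac{1}{12} - \frac{1}{166 - 126} = \frac{1}{12} - \frac{1}{40} = \frac{7}{120}$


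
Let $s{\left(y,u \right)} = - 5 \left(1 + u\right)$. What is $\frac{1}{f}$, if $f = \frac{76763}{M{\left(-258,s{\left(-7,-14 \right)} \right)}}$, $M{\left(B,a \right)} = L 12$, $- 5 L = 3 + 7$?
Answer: $- \frac{24}{76763} \approx -0.00031265$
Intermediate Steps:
$L = -2$ ($L = - \frac{3 + 7}{5} = \left(- \frac{1}{5}\right) 10 = -2$)
$s{\left(y,u \right)} = -5 - 5 u$
$M{\left(B,a \right)} = -24$ ($M{\left(B,a \right)} = \left(-2\right) 12 = -24$)
$f = - \frac{76763}{24}$ ($f = \frac{76763}{-24} = 76763 \left(- \frac{1}{24}\right) = - \frac{76763}{24} \approx -3198.5$)
$\frac{1}{f} = \frac{1}{- \frac{76763}{24}} = - \frac{24}{76763}$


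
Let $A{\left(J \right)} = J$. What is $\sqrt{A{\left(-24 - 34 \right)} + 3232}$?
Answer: $23 \sqrt{6} \approx 56.338$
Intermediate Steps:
$\sqrt{A{\left(-24 - 34 \right)} + 3232} = \sqrt{\left(-24 - 34\right) + 3232} = \sqrt{-58 + 3232} = \sqrt{3174} = 23 \sqrt{6}$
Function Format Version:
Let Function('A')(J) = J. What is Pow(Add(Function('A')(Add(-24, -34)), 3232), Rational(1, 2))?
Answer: Mul(23, Pow(6, Rational(1, 2))) ≈ 56.338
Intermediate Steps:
Pow(Add(Function('A')(Add(-24, -34)), 3232), Rational(1, 2)) = Pow(Add(Add(-24, -34), 3232), Rational(1, 2)) = Pow(Add(-58, 3232), Rational(1, 2)) = Pow(3174, Rational(1, 2)) = Mul(23, Pow(6, Rational(1, 2)))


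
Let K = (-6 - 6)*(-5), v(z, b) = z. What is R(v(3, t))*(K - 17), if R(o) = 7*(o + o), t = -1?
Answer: 1806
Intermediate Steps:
R(o) = 14*o (R(o) = 7*(2*o) = 14*o)
K = 60 (K = -12*(-5) = 60)
R(v(3, t))*(K - 17) = (14*3)*(60 - 17) = 42*43 = 1806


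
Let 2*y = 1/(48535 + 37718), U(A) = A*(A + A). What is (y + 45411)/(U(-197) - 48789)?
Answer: 7833669967/4973175474 ≈ 1.5752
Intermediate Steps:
U(A) = 2*A² (U(A) = A*(2*A) = 2*A²)
y = 1/172506 (y = 1/(2*(48535 + 37718)) = (½)/86253 = (½)*(1/86253) = 1/172506 ≈ 5.7969e-6)
(y + 45411)/(U(-197) - 48789) = (1/172506 + 45411)/(2*(-197)² - 48789) = 7833669967/(172506*(2*38809 - 48789)) = 7833669967/(172506*(77618 - 48789)) = (7833669967/172506)/28829 = (7833669967/172506)*(1/28829) = 7833669967/4973175474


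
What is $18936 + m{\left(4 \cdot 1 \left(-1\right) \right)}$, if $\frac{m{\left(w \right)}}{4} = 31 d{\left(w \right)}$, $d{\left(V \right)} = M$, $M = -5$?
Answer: $18316$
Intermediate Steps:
$d{\left(V \right)} = -5$
$m{\left(w \right)} = -620$ ($m{\left(w \right)} = 4 \cdot 31 \left(-5\right) = 4 \left(-155\right) = -620$)
$18936 + m{\left(4 \cdot 1 \left(-1\right) \right)} = 18936 - 620 = 18316$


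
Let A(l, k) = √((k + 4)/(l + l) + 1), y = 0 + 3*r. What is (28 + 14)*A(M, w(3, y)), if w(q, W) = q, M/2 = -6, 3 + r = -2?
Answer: 7*√102/2 ≈ 35.348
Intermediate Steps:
r = -5 (r = -3 - 2 = -5)
M = -12 (M = 2*(-6) = -12)
y = -15 (y = 0 + 3*(-5) = 0 - 15 = -15)
A(l, k) = √(1 + (4 + k)/(2*l)) (A(l, k) = √((4 + k)/((2*l)) + 1) = √((4 + k)*(1/(2*l)) + 1) = √((4 + k)/(2*l) + 1) = √(1 + (4 + k)/(2*l)))
(28 + 14)*A(M, w(3, y)) = (28 + 14)*(√2*√((4 + 3 + 2*(-12))/(-12))/2) = 42*(√2*√(-(4 + 3 - 24)/12)/2) = 42*(√2*√(-1/12*(-17))/2) = 42*(√2*√(17/12)/2) = 42*(√2*(√51/6)/2) = 42*(√102/12) = 7*√102/2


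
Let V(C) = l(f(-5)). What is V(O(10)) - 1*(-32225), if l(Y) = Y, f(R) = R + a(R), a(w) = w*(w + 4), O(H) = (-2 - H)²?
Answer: 32225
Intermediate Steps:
a(w) = w*(4 + w)
f(R) = R + R*(4 + R)
V(C) = 0 (V(C) = -5*(5 - 5) = -5*0 = 0)
V(O(10)) - 1*(-32225) = 0 - 1*(-32225) = 0 + 32225 = 32225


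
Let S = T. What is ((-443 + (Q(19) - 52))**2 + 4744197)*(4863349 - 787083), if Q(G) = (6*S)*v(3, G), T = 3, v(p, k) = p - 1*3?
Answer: 20337396005052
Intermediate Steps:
v(p, k) = -3 + p (v(p, k) = p - 3 = -3 + p)
S = 3
Q(G) = 0 (Q(G) = (6*3)*(-3 + 3) = 18*0 = 0)
((-443 + (Q(19) - 52))**2 + 4744197)*(4863349 - 787083) = ((-443 + (0 - 52))**2 + 4744197)*(4863349 - 787083) = ((-443 - 52)**2 + 4744197)*4076266 = ((-495)**2 + 4744197)*4076266 = (245025 + 4744197)*4076266 = 4989222*4076266 = 20337396005052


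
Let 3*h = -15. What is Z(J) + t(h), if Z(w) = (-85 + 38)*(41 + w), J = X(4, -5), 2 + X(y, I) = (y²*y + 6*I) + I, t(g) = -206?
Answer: -3402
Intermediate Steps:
h = -5 (h = (⅓)*(-15) = -5)
X(y, I) = -2 + y³ + 7*I (X(y, I) = -2 + ((y²*y + 6*I) + I) = -2 + ((y³ + 6*I) + I) = -2 + (y³ + 7*I) = -2 + y³ + 7*I)
J = 27 (J = -2 + 4³ + 7*(-5) = -2 + 64 - 35 = 27)
Z(w) = -1927 - 47*w (Z(w) = -47*(41 + w) = -1927 - 47*w)
Z(J) + t(h) = (-1927 - 47*27) - 206 = (-1927 - 1269) - 206 = -3196 - 206 = -3402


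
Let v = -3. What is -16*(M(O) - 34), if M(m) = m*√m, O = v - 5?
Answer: 544 + 256*I*√2 ≈ 544.0 + 362.04*I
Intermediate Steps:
O = -8 (O = -3 - 5 = -8)
M(m) = m^(3/2)
-16*(M(O) - 34) = -16*((-8)^(3/2) - 34) = -16*(-16*I*√2 - 34) = -16*(-34 - 16*I*√2) = 544 + 256*I*√2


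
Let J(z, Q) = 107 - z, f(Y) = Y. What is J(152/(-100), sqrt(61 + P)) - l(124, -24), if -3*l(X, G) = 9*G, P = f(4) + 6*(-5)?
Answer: 913/25 ≈ 36.520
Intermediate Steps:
P = -26 (P = 4 + 6*(-5) = 4 - 30 = -26)
l(X, G) = -3*G
J(152/(-100), sqrt(61 + P)) - l(124, -24) = (107 - 152/(-100)) - (-3)*(-24) = (107 - 152*(-1)/100) - 1*72 = (107 - 1*(-38/25)) - 72 = (107 + 38/25) - 72 = 2713/25 - 72 = 913/25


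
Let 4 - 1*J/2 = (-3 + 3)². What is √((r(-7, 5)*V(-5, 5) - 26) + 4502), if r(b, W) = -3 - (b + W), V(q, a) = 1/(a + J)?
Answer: √756431/13 ≈ 66.902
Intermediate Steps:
J = 8 (J = 8 - 2*(-3 + 3)² = 8 - 2*0² = 8 - 2*0 = 8 + 0 = 8)
V(q, a) = 1/(8 + a) (V(q, a) = 1/(a + 8) = 1/(8 + a))
r(b, W) = -3 - W - b (r(b, W) = -3 - (W + b) = -3 + (-W - b) = -3 - W - b)
√((r(-7, 5)*V(-5, 5) - 26) + 4502) = √(((-3 - 1*5 - 1*(-7))/(8 + 5) - 26) + 4502) = √(((-3 - 5 + 7)/13 - 26) + 4502) = √((-1*1/13 - 26) + 4502) = √((-1/13 - 26) + 4502) = √(-339/13 + 4502) = √(58187/13) = √756431/13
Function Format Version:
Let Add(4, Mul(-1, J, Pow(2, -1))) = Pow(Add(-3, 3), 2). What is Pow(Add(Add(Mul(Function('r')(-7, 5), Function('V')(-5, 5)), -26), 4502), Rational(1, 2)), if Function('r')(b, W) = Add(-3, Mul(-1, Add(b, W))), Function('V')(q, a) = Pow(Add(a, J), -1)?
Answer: Mul(Rational(1, 13), Pow(756431, Rational(1, 2))) ≈ 66.902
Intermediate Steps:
J = 8 (J = Add(8, Mul(-2, Pow(Add(-3, 3), 2))) = Add(8, Mul(-2, Pow(0, 2))) = Add(8, Mul(-2, 0)) = Add(8, 0) = 8)
Function('V')(q, a) = Pow(Add(8, a), -1) (Function('V')(q, a) = Pow(Add(a, 8), -1) = Pow(Add(8, a), -1))
Function('r')(b, W) = Add(-3, Mul(-1, W), Mul(-1, b)) (Function('r')(b, W) = Add(-3, Mul(-1, Add(W, b))) = Add(-3, Add(Mul(-1, W), Mul(-1, b))) = Add(-3, Mul(-1, W), Mul(-1, b)))
Pow(Add(Add(Mul(Function('r')(-7, 5), Function('V')(-5, 5)), -26), 4502), Rational(1, 2)) = Pow(Add(Add(Mul(Add(-3, Mul(-1, 5), Mul(-1, -7)), Pow(Add(8, 5), -1)), -26), 4502), Rational(1, 2)) = Pow(Add(Add(Mul(Add(-3, -5, 7), Pow(13, -1)), -26), 4502), Rational(1, 2)) = Pow(Add(Add(Mul(-1, Rational(1, 13)), -26), 4502), Rational(1, 2)) = Pow(Add(Add(Rational(-1, 13), -26), 4502), Rational(1, 2)) = Pow(Add(Rational(-339, 13), 4502), Rational(1, 2)) = Pow(Rational(58187, 13), Rational(1, 2)) = Mul(Rational(1, 13), Pow(756431, Rational(1, 2)))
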